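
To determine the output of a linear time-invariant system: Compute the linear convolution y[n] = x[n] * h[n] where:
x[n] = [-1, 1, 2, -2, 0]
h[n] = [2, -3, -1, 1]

y[n] = sum_k x[k]*h[n-k]. Output length = len(x) + len(h) - 1 = 5 + 4 - 1 = 8.
y[0] = -1*2 = -2
y[1] = 1*2 + -1*-3 = 5
y[2] = 2*2 + 1*-3 + -1*-1 = 2
y[3] = -2*2 + 2*-3 + 1*-1 + -1*1 = -12
y[4] = 0*2 + -2*-3 + 2*-1 + 1*1 = 5
y[5] = 0*-3 + -2*-1 + 2*1 = 4
y[6] = 0*-1 + -2*1 = -2
y[7] = 0*1 = 0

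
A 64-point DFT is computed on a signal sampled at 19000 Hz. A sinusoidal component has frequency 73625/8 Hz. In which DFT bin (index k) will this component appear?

DFT frequency resolution = f_s/N = 19000/64 = 2375/8 Hz
Bin index k = f_signal / resolution = 73625/8 / 2375/8 = 31
The signal frequency 73625/8 Hz falls in DFT bin k = 31.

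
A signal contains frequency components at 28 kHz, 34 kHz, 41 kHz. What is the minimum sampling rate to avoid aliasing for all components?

The highest frequency component is f_max = 41 kHz.
Nyquist rate = 2 * f_max = 2 * 41 kHz = 82 kHz.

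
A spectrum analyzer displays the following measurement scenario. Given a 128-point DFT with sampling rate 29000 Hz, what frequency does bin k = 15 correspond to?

The frequency of DFT bin k is: f_k = k * f_s / N
f_15 = 15 * 29000 / 128 = 54375/16 Hz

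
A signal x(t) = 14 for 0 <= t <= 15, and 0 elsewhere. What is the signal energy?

Energy = integral of |x(t)|^2 dt over the signal duration
= 14^2 * 15 = 196 * 15 = 2940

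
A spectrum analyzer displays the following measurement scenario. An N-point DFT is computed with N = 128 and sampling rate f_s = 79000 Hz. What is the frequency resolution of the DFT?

DFT frequency resolution = f_s / N
= 79000 / 128 = 9875/16 Hz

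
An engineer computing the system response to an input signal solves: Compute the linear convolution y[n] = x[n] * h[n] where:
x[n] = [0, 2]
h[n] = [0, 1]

y[n] = sum_k x[k]*h[n-k]. Output length = len(x) + len(h) - 1 = 2 + 2 - 1 = 3.
y[0] = 0*0 = 0
y[1] = 2*0 + 0*1 = 0
y[2] = 2*1 = 2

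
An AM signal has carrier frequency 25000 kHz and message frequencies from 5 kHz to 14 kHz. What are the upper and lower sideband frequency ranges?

Upper sideband (USB) = fc + [fm_low, fm_high] = 25000 + [5, 14] = [25005, 25014] kHz
Lower sideband (LSB) = fc - [fm_high, fm_low] = 25000 - [14, 5] = [24986, 24995] kHz
Total occupied spectrum: 24986 kHz to 25014 kHz (plus carrier at 25000 kHz)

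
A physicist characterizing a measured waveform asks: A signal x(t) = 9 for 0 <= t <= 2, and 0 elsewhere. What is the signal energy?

Energy = integral of |x(t)|^2 dt over the signal duration
= 9^2 * 2 = 81 * 2 = 162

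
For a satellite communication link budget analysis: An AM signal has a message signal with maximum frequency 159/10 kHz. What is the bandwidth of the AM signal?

In AM (double-sideband), the bandwidth is twice the message frequency.
BW = 2 * f_m = 2 * 159/10 kHz = 159/5 kHz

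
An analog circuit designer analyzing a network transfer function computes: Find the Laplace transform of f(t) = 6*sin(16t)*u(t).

Standard pair: sin(wt)*u(t) <-> w/(s^2+w^2)
With w = 16: L{6*sin(16t)*u(t)} = 96/(s^2+256)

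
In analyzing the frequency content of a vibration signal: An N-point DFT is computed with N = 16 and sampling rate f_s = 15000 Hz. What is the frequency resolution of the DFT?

DFT frequency resolution = f_s / N
= 15000 / 16 = 1875/2 Hz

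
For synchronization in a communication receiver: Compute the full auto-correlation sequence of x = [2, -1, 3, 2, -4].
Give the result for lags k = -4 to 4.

r_xx[k] = sum_m x[m]*x[m+k], indexed from 0, for k = -4 to 4:
  r_xx[-4] = x[4]*x[0] = -8
  r_xx[-3] = x[3]*x[0] + x[4]*x[1] = 8
  r_xx[-2] = x[2]*x[0] + x[3]*x[1] + x[4]*x[2] = -8
  r_xx[-1] = x[1]*x[0] + x[2]*x[1] + x[3]*x[2] + x[4]*x[3] = -7
  r_xx[0] = x[0]*x[0] + x[1]*x[1] + x[2]*x[2] + x[3]*x[3] + x[4]*x[4] = 34
  r_xx[1] = x[0]*x[1] + x[1]*x[2] + x[2]*x[3] + x[3]*x[4] = -7
  r_xx[2] = x[0]*x[2] + x[1]*x[3] + x[2]*x[4] = -8
  r_xx[3] = x[0]*x[3] + x[1]*x[4] = 8
  r_xx[4] = x[0]*x[4] = -8
r_xx = [-8, 8, -8, -7, 34, -7, -8, 8, -8]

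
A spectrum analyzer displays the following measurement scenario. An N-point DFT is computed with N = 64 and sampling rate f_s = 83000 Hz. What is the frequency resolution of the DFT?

DFT frequency resolution = f_s / N
= 83000 / 64 = 10375/8 Hz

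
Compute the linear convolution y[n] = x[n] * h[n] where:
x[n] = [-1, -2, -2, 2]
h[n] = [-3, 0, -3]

y[n] = sum_k x[k]*h[n-k]. Output length = len(x) + len(h) - 1 = 4 + 3 - 1 = 6.
y[0] = -1*-3 = 3
y[1] = -2*-3 + -1*0 = 6
y[2] = -2*-3 + -2*0 + -1*-3 = 9
y[3] = 2*-3 + -2*0 + -2*-3 = 0
y[4] = 2*0 + -2*-3 = 6
y[5] = 2*-3 = -6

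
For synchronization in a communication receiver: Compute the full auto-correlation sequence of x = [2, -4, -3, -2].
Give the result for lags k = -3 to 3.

r_xx[k] = sum_m x[m]*x[m+k], indexed from 0, for k = -3 to 3:
  r_xx[-3] = x[3]*x[0] = -4
  r_xx[-2] = x[2]*x[0] + x[3]*x[1] = 2
  r_xx[-1] = x[1]*x[0] + x[2]*x[1] + x[3]*x[2] = 10
  r_xx[0] = x[0]*x[0] + x[1]*x[1] + x[2]*x[2] + x[3]*x[3] = 33
  r_xx[1] = x[0]*x[1] + x[1]*x[2] + x[2]*x[3] = 10
  r_xx[2] = x[0]*x[2] + x[1]*x[3] = 2
  r_xx[3] = x[0]*x[3] = -4
r_xx = [-4, 2, 10, 33, 10, 2, -4]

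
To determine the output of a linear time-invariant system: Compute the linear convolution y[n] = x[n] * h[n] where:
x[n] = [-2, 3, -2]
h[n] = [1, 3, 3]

y[n] = sum_k x[k]*h[n-k]. Output length = len(x) + len(h) - 1 = 3 + 3 - 1 = 5.
y[0] = -2*1 = -2
y[1] = 3*1 + -2*3 = -3
y[2] = -2*1 + 3*3 + -2*3 = 1
y[3] = -2*3 + 3*3 = 3
y[4] = -2*3 = -6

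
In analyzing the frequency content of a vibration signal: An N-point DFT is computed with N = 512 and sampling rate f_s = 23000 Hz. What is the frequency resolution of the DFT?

DFT frequency resolution = f_s / N
= 23000 / 512 = 2875/64 Hz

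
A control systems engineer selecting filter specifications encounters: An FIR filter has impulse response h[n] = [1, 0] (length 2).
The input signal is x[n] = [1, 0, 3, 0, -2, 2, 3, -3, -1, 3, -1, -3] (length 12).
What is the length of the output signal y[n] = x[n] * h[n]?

For linear convolution, the output length is:
len(y) = len(x) + len(h) - 1 = 12 + 2 - 1 = 13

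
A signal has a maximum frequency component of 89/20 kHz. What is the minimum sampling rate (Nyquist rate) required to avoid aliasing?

By the Nyquist-Shannon sampling theorem,
the minimum sampling rate (Nyquist rate) must be at least 2 * f_max.
Nyquist rate = 2 * 89/20 kHz = 89/10 kHz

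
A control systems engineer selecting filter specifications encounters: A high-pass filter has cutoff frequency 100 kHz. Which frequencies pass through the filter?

A high-pass filter passes all frequencies above the cutoff frequency 100 kHz and attenuates lower frequencies.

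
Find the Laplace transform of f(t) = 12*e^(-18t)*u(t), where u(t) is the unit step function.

Standard Laplace transform pair:
e^(-at)*u(t) <-> 1/(s+a)
With a = 18: L{12*e^(-18t)*u(t)} = 12/(s+18), ROC: Re(s) > -18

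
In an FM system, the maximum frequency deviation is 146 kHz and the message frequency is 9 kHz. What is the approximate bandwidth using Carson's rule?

Carson's rule: BW = 2*(delta_f + f_m)
= 2*(146 + 9) kHz = 310 kHz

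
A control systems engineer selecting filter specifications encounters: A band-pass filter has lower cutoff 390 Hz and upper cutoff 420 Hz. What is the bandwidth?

Bandwidth = f_high - f_low
= 420 Hz - 390 Hz = 30 Hz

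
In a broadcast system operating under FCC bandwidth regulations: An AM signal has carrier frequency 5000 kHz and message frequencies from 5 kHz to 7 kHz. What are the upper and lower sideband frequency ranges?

Upper sideband (USB) = fc + [fm_low, fm_high] = 5000 + [5, 7] = [5005, 5007] kHz
Lower sideband (LSB) = fc - [fm_high, fm_low] = 5000 - [7, 5] = [4993, 4995] kHz
Total occupied spectrum: 4993 kHz to 5007 kHz (plus carrier at 5000 kHz)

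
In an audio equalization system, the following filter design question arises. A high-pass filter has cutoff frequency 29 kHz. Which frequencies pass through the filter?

A high-pass filter passes all frequencies above the cutoff frequency 29 kHz and attenuates lower frequencies.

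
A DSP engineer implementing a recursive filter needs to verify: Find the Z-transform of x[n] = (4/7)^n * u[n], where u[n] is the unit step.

The Z-transform of a^n * u[n] is z/(z-a) for |z| > |a|.
Here a = 4/7, so X(z) = z/(z - (4/7)) = 7z/(7z - 4)
ROC: |z| > 4/7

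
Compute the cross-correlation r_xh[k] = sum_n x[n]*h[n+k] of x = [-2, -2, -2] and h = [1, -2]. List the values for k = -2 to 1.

Both sequences indexed from 0 and zero outside their support.
Lags with overlap: k = -2 to 1.
  r_xh[-2] = x[2]*h[0] = -2
  r_xh[-1] = x[1]*h[0] + x[2]*h[1] = 2
  r_xh[0] = x[0]*h[0] + x[1]*h[1] = 2
  r_xh[1] = x[0]*h[1] = 4
r_xh = [-2, 2, 2, 4] (for k = -2, ..., 1)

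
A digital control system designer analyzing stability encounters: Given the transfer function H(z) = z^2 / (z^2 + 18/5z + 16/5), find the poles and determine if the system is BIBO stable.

Poles are roots of the denominator: z^2 + 18/5z + 16/5 = 0.
Quadratic formula: z = [-(18/5) +/- sqrt((18/5)^2 - 4*(16/5))] / 2
Discriminant = 324/25 - 64/5 = 4/25; sqrt = 2/5.
z = (-18/5 +/- 2/5) / 2 => z = -8/5 or z = -2.
|p1| = 2, |p2| = 8/5.
For BIBO stability, all poles must lie inside the unit circle (|p| < 1).
System is UNSTABLE since at least one |p| >= 1.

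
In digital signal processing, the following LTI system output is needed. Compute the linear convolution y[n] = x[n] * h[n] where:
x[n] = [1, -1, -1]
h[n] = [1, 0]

y[n] = sum_k x[k]*h[n-k]. Output length = len(x) + len(h) - 1 = 3 + 2 - 1 = 4.
y[0] = 1*1 = 1
y[1] = -1*1 + 1*0 = -1
y[2] = -1*1 + -1*0 = -1
y[3] = -1*0 = 0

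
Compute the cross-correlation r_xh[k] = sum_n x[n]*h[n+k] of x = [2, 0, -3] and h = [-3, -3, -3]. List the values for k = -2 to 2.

Both sequences indexed from 0 and zero outside their support.
Lags with overlap: k = -2 to 2.
  r_xh[-2] = x[2]*h[0] = 9
  r_xh[-1] = x[1]*h[0] + x[2]*h[1] = 9
  r_xh[0] = x[0]*h[0] + x[1]*h[1] + x[2]*h[2] = 3
  r_xh[1] = x[0]*h[1] + x[1]*h[2] = -6
  r_xh[2] = x[0]*h[2] = -6
r_xh = [9, 9, 3, -6, -6] (for k = -2, ..., 2)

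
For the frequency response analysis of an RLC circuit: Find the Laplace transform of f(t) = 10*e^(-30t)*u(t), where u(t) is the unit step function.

Standard Laplace transform pair:
e^(-at)*u(t) <-> 1/(s+a)
With a = 30: L{10*e^(-30t)*u(t)} = 10/(s+30), ROC: Re(s) > -30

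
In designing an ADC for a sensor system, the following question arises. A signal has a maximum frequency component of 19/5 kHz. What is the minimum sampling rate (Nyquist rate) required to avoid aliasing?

By the Nyquist-Shannon sampling theorem,
the minimum sampling rate (Nyquist rate) must be at least 2 * f_max.
Nyquist rate = 2 * 19/5 kHz = 38/5 kHz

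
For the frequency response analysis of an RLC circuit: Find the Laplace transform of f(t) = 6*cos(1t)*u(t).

Standard pair: cos(wt)*u(t) <-> s/(s^2+w^2)
With w = 1: L{6*cos(1t)*u(t)} = 6s/(s^2+1)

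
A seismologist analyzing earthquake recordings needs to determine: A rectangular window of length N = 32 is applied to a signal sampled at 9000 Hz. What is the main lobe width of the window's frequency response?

For a rectangular window of length N,
the main lobe width in frequency is 2*f_s/N.
= 2*9000/32 = 1125/2 Hz
This determines the minimum frequency separation for resolving two sinusoids.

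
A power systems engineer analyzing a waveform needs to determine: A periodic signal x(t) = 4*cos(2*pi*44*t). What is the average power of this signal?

Average power of A*cos(wt) is A^2/2.
P = 4^2 / 2 = 16/2 = 8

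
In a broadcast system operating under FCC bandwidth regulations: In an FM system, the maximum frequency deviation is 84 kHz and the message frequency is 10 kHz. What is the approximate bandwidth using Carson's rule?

Carson's rule: BW = 2*(delta_f + f_m)
= 2*(84 + 10) kHz = 188 kHz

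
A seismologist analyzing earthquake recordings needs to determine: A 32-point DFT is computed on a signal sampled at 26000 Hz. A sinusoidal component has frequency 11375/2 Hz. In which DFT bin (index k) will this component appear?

DFT frequency resolution = f_s/N = 26000/32 = 1625/2 Hz
Bin index k = f_signal / resolution = 11375/2 / 1625/2 = 7
The signal frequency 11375/2 Hz falls in DFT bin k = 7.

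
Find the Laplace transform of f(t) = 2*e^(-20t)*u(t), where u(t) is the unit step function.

Standard Laplace transform pair:
e^(-at)*u(t) <-> 1/(s+a)
With a = 20: L{2*e^(-20t)*u(t)} = 2/(s+20), ROC: Re(s) > -20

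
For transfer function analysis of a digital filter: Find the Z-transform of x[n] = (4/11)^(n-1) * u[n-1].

Time-shifting property: if X(z) = Z{x[n]}, then Z{x[n-d]} = z^(-d) * X(z)
X(z) = z/(z - 4/11) for x[n] = (4/11)^n * u[n]
Z{x[n-1]} = z^(-1) * z/(z - 4/11) = 1/(z - 4/11)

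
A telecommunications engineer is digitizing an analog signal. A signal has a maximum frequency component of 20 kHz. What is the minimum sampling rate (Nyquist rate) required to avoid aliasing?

By the Nyquist-Shannon sampling theorem,
the minimum sampling rate (Nyquist rate) must be at least 2 * f_max.
Nyquist rate = 2 * 20 kHz = 40 kHz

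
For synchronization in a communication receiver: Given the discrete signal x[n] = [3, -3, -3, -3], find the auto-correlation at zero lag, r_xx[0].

The auto-correlation at zero lag r_xx[0] equals the signal energy.
r_xx[0] = sum of x[n]^2 = 3^2 + (-3)^2 + (-3)^2 + (-3)^2
= 9 + 9 + 9 + 9 = 36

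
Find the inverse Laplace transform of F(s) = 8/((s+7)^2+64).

Standard pair: w/((s+a)^2+w^2) <-> e^(-at)*sin(wt)*u(t)
With a=7, w=8: f(t) = e^(-7t)*sin(8t)*u(t)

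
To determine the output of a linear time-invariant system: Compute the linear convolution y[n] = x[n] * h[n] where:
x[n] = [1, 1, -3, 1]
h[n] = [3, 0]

y[n] = sum_k x[k]*h[n-k]. Output length = len(x) + len(h) - 1 = 4 + 2 - 1 = 5.
y[0] = 1*3 = 3
y[1] = 1*3 + 1*0 = 3
y[2] = -3*3 + 1*0 = -9
y[3] = 1*3 + -3*0 = 3
y[4] = 1*0 = 0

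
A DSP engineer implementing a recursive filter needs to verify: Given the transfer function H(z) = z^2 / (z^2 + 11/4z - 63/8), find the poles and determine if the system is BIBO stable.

Poles are roots of the denominator: z^2 + 11/4z - 63/8 = 0.
Quadratic formula: z = [-(11/4) +/- sqrt((11/4)^2 - 4*(-63/8))] / 2
Discriminant = 121/16 + 63/2 = 625/16; sqrt = 25/4.
z = (-11/4 +/- 25/4) / 2 => z = 7/4 or z = -9/2.
|p1| = 7/4, |p2| = 9/2.
For BIBO stability, all poles must lie inside the unit circle (|p| < 1).
System is UNSTABLE since at least one |p| >= 1.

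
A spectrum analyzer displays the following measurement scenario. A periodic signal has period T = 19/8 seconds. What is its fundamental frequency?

The fundamental frequency is the reciprocal of the period.
f = 1/T = 1/(19/8) = 8/19 Hz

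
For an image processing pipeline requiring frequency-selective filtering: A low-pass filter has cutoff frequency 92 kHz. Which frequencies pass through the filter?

A low-pass filter passes all frequencies below the cutoff frequency 92 kHz and attenuates higher frequencies.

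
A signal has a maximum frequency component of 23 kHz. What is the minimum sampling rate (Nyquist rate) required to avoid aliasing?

By the Nyquist-Shannon sampling theorem,
the minimum sampling rate (Nyquist rate) must be at least 2 * f_max.
Nyquist rate = 2 * 23 kHz = 46 kHz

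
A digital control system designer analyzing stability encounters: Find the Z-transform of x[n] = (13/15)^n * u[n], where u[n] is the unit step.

The Z-transform of a^n * u[n] is z/(z-a) for |z| > |a|.
Here a = 13/15, so X(z) = z/(z - (13/15)) = 15z/(15z - 13)
ROC: |z| > 13/15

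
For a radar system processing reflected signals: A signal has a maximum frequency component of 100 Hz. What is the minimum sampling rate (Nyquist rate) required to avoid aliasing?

By the Nyquist-Shannon sampling theorem,
the minimum sampling rate (Nyquist rate) must be at least 2 * f_max.
Nyquist rate = 2 * 100 Hz = 200 Hz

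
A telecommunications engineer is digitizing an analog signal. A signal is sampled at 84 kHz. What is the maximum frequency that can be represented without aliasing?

The maximum frequency that can be represented without aliasing
is the Nyquist frequency: f_max = f_s / 2 = 84 kHz / 2 = 42 kHz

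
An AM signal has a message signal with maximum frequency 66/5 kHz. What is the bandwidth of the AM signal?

In AM (double-sideband), the bandwidth is twice the message frequency.
BW = 2 * f_m = 2 * 66/5 kHz = 132/5 kHz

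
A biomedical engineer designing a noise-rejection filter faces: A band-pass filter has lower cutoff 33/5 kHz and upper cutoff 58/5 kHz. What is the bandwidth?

Bandwidth = f_high - f_low
= 58/5 kHz - 33/5 kHz = 5 kHz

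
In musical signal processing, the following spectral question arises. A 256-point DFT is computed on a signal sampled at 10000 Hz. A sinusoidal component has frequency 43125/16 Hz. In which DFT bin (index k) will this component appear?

DFT frequency resolution = f_s/N = 10000/256 = 625/16 Hz
Bin index k = f_signal / resolution = 43125/16 / 625/16 = 69
The signal frequency 43125/16 Hz falls in DFT bin k = 69.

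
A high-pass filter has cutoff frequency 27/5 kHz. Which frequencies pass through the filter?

A high-pass filter passes all frequencies above the cutoff frequency 27/5 kHz and attenuates lower frequencies.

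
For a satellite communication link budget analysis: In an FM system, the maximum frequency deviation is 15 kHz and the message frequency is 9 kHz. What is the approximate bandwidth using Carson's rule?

Carson's rule: BW = 2*(delta_f + f_m)
= 2*(15 + 9) kHz = 48 kHz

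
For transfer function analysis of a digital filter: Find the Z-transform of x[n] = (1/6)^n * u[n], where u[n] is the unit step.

The Z-transform of a^n * u[n] is z/(z-a) for |z| > |a|.
Here a = 1/6, so X(z) = z/(z - (1/6)) = 6z/(6z - 1)
ROC: |z| > 1/6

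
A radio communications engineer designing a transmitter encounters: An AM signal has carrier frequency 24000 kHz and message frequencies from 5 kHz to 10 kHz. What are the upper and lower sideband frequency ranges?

Upper sideband (USB) = fc + [fm_low, fm_high] = 24000 + [5, 10] = [24005, 24010] kHz
Lower sideband (LSB) = fc - [fm_high, fm_low] = 24000 - [10, 5] = [23990, 23995] kHz
Total occupied spectrum: 23990 kHz to 24010 kHz (plus carrier at 24000 kHz)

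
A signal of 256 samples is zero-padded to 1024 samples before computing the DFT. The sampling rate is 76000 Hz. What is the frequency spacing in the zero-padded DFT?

Original DFT: N = 256, resolution = f_s/N = 76000/256 = 2375/8 Hz
Zero-padded DFT: N = 1024, resolution = f_s/N = 76000/1024 = 2375/32 Hz
Zero-padding interpolates the spectrum (finer frequency grid)
but does NOT improve the true spectral resolution (ability to resolve close frequencies).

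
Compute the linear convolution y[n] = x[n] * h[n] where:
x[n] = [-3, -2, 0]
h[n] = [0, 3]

y[n] = sum_k x[k]*h[n-k]. Output length = len(x) + len(h) - 1 = 3 + 2 - 1 = 4.
y[0] = -3*0 = 0
y[1] = -2*0 + -3*3 = -9
y[2] = 0*0 + -2*3 = -6
y[3] = 0*3 = 0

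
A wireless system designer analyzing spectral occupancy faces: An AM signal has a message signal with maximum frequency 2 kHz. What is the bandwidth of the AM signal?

In AM (double-sideband), the bandwidth is twice the message frequency.
BW = 2 * f_m = 2 * 2 kHz = 4 kHz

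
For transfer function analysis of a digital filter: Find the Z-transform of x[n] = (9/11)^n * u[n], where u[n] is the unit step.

The Z-transform of a^n * u[n] is z/(z-a) for |z| > |a|.
Here a = 9/11, so X(z) = z/(z - (9/11)) = 11z/(11z - 9)
ROC: |z| > 9/11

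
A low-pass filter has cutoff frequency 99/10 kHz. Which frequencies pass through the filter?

A low-pass filter passes all frequencies below the cutoff frequency 99/10 kHz and attenuates higher frequencies.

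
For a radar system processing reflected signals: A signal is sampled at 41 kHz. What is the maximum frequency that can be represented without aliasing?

The maximum frequency that can be represented without aliasing
is the Nyquist frequency: f_max = f_s / 2 = 41 kHz / 2 = 41/2 kHz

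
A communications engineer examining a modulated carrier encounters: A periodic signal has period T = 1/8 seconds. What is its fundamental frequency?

The fundamental frequency is the reciprocal of the period.
f = 1/T = 1/(1/8) = 8 Hz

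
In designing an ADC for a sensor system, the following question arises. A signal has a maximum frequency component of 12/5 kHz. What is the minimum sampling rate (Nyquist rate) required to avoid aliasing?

By the Nyquist-Shannon sampling theorem,
the minimum sampling rate (Nyquist rate) must be at least 2 * f_max.
Nyquist rate = 2 * 12/5 kHz = 24/5 kHz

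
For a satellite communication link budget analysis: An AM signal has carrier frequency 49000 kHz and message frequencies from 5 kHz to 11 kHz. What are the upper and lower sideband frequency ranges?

Upper sideband (USB) = fc + [fm_low, fm_high] = 49000 + [5, 11] = [49005, 49011] kHz
Lower sideband (LSB) = fc - [fm_high, fm_low] = 49000 - [11, 5] = [48989, 48995] kHz
Total occupied spectrum: 48989 kHz to 49011 kHz (plus carrier at 49000 kHz)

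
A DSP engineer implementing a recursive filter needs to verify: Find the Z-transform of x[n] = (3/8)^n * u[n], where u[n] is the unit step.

The Z-transform of a^n * u[n] is z/(z-a) for |z| > |a|.
Here a = 3/8, so X(z) = z/(z - (3/8)) = 8z/(8z - 3)
ROC: |z| > 3/8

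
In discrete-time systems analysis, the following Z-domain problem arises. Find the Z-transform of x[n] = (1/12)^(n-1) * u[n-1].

Time-shifting property: if X(z) = Z{x[n]}, then Z{x[n-d]} = z^(-d) * X(z)
X(z) = z/(z - 1/12) for x[n] = (1/12)^n * u[n]
Z{x[n-1]} = z^(-1) * z/(z - 1/12) = 1/(z - 1/12)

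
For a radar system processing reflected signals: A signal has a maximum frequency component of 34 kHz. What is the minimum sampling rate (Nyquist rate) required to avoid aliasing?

By the Nyquist-Shannon sampling theorem,
the minimum sampling rate (Nyquist rate) must be at least 2 * f_max.
Nyquist rate = 2 * 34 kHz = 68 kHz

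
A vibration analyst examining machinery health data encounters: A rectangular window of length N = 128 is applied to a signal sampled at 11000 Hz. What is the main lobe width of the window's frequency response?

For a rectangular window of length N,
the main lobe width in frequency is 2*f_s/N.
= 2*11000/128 = 1375/8 Hz
This determines the minimum frequency separation for resolving two sinusoids.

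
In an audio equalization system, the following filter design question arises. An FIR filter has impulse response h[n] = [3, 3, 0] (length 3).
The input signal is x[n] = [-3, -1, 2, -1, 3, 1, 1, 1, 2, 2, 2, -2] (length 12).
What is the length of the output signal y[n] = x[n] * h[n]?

For linear convolution, the output length is:
len(y) = len(x) + len(h) - 1 = 12 + 3 - 1 = 14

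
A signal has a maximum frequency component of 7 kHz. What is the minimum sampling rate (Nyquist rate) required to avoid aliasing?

By the Nyquist-Shannon sampling theorem,
the minimum sampling rate (Nyquist rate) must be at least 2 * f_max.
Nyquist rate = 2 * 7 kHz = 14 kHz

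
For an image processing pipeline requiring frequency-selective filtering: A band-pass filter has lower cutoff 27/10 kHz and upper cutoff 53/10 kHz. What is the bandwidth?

Bandwidth = f_high - f_low
= 53/10 kHz - 27/10 kHz = 13/5 kHz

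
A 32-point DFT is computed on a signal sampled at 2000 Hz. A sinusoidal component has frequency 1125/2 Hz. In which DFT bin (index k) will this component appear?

DFT frequency resolution = f_s/N = 2000/32 = 125/2 Hz
Bin index k = f_signal / resolution = 1125/2 / 125/2 = 9
The signal frequency 1125/2 Hz falls in DFT bin k = 9.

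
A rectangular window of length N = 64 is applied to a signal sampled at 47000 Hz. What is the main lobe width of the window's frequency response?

For a rectangular window of length N,
the main lobe width in frequency is 2*f_s/N.
= 2*47000/64 = 5875/4 Hz
This determines the minimum frequency separation for resolving two sinusoids.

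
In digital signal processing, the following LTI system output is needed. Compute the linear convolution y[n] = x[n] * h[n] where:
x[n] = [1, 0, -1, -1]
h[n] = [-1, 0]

y[n] = sum_k x[k]*h[n-k]. Output length = len(x) + len(h) - 1 = 4 + 2 - 1 = 5.
y[0] = 1*-1 = -1
y[1] = 0*-1 + 1*0 = 0
y[2] = -1*-1 + 0*0 = 1
y[3] = -1*-1 + -1*0 = 1
y[4] = -1*0 = 0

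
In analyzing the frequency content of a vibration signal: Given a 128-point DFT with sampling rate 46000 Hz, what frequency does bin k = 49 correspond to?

The frequency of DFT bin k is: f_k = k * f_s / N
f_49 = 49 * 46000 / 128 = 140875/8 Hz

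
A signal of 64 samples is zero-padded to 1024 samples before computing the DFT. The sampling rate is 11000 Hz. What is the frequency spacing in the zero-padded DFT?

Original DFT: N = 64, resolution = f_s/N = 11000/64 = 1375/8 Hz
Zero-padded DFT: N = 1024, resolution = f_s/N = 11000/1024 = 1375/128 Hz
Zero-padding interpolates the spectrum (finer frequency grid)
but does NOT improve the true spectral resolution (ability to resolve close frequencies).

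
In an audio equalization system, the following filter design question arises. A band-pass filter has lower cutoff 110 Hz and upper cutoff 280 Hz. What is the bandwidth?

Bandwidth = f_high - f_low
= 280 Hz - 110 Hz = 170 Hz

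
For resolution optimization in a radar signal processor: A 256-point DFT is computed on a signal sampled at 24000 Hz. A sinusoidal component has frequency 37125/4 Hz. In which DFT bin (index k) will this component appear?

DFT frequency resolution = f_s/N = 24000/256 = 375/4 Hz
Bin index k = f_signal / resolution = 37125/4 / 375/4 = 99
The signal frequency 37125/4 Hz falls in DFT bin k = 99.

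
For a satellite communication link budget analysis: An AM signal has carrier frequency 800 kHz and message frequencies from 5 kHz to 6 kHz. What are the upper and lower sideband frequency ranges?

Upper sideband (USB) = fc + [fm_low, fm_high] = 800 + [5, 6] = [805, 806] kHz
Lower sideband (LSB) = fc - [fm_high, fm_low] = 800 - [6, 5] = [794, 795] kHz
Total occupied spectrum: 794 kHz to 806 kHz (plus carrier at 800 kHz)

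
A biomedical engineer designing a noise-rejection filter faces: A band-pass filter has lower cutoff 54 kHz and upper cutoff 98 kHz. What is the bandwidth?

Bandwidth = f_high - f_low
= 98 kHz - 54 kHz = 44 kHz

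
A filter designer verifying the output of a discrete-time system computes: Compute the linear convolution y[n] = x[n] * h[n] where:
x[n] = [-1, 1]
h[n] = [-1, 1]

y[n] = sum_k x[k]*h[n-k]. Output length = len(x) + len(h) - 1 = 2 + 2 - 1 = 3.
y[0] = -1*-1 = 1
y[1] = 1*-1 + -1*1 = -2
y[2] = 1*1 = 1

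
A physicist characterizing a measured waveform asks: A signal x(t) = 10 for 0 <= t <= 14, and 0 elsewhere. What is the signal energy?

Energy = integral of |x(t)|^2 dt over the signal duration
= 10^2 * 14 = 100 * 14 = 1400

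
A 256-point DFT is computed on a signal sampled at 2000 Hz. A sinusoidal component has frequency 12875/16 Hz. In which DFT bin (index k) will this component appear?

DFT frequency resolution = f_s/N = 2000/256 = 125/16 Hz
Bin index k = f_signal / resolution = 12875/16 / 125/16 = 103
The signal frequency 12875/16 Hz falls in DFT bin k = 103.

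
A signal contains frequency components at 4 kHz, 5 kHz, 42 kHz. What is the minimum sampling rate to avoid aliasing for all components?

The highest frequency component is f_max = 42 kHz.
Nyquist rate = 2 * f_max = 2 * 42 kHz = 84 kHz.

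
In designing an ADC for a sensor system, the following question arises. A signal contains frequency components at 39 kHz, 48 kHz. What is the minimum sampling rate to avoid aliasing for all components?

The highest frequency component is f_max = 48 kHz.
Nyquist rate = 2 * f_max = 2 * 48 kHz = 96 kHz.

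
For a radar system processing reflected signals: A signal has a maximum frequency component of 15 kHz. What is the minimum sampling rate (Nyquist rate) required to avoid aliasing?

By the Nyquist-Shannon sampling theorem,
the minimum sampling rate (Nyquist rate) must be at least 2 * f_max.
Nyquist rate = 2 * 15 kHz = 30 kHz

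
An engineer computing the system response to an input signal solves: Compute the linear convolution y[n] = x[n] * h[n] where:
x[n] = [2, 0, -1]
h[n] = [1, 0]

y[n] = sum_k x[k]*h[n-k]. Output length = len(x) + len(h) - 1 = 3 + 2 - 1 = 4.
y[0] = 2*1 = 2
y[1] = 0*1 + 2*0 = 0
y[2] = -1*1 + 0*0 = -1
y[3] = -1*0 = 0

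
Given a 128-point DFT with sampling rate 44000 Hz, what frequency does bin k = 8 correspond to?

The frequency of DFT bin k is: f_k = k * f_s / N
f_8 = 8 * 44000 / 128 = 2750 Hz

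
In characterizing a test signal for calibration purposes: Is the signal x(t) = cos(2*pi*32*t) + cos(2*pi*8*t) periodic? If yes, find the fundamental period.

f1 = 32 Hz, f2 = 8 Hz
Period T1 = 1/32, T2 = 1/8
Ratio T1/T2 = 8/32, which is rational.
The signal is periodic with fundamental period T = 1/GCD(32,8) = 1/8 s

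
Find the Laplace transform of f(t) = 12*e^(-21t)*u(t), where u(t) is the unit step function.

Standard Laplace transform pair:
e^(-at)*u(t) <-> 1/(s+a)
With a = 21: L{12*e^(-21t)*u(t)} = 12/(s+21), ROC: Re(s) > -21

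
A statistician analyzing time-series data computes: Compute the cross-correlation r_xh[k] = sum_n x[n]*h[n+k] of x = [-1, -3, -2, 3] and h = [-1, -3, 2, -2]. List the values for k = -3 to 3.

Both sequences indexed from 0 and zero outside their support.
Lags with overlap: k = -3 to 3.
  r_xh[-3] = x[3]*h[0] = -3
  r_xh[-2] = x[2]*h[0] + x[3]*h[1] = -7
  r_xh[-1] = x[1]*h[0] + x[2]*h[1] + x[3]*h[2] = 15
  r_xh[0] = x[0]*h[0] + x[1]*h[1] + x[2]*h[2] + x[3]*h[3] = 0
  r_xh[1] = x[0]*h[1] + x[1]*h[2] + x[2]*h[3] = 1
  r_xh[2] = x[0]*h[2] + x[1]*h[3] = 4
  r_xh[3] = x[0]*h[3] = 2
r_xh = [-3, -7, 15, 0, 1, 4, 2] (for k = -3, ..., 3)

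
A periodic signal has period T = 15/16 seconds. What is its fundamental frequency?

The fundamental frequency is the reciprocal of the period.
f = 1/T = 1/(15/16) = 16/15 Hz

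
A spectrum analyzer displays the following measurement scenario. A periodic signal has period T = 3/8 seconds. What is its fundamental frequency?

The fundamental frequency is the reciprocal of the period.
f = 1/T = 1/(3/8) = 8/3 Hz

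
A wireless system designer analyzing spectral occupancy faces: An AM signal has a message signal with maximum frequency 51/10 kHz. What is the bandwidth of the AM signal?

In AM (double-sideband), the bandwidth is twice the message frequency.
BW = 2 * f_m = 2 * 51/10 kHz = 51/5 kHz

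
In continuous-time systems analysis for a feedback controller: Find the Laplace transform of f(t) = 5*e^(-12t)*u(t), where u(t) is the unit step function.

Standard Laplace transform pair:
e^(-at)*u(t) <-> 1/(s+a)
With a = 12: L{5*e^(-12t)*u(t)} = 5/(s+12), ROC: Re(s) > -12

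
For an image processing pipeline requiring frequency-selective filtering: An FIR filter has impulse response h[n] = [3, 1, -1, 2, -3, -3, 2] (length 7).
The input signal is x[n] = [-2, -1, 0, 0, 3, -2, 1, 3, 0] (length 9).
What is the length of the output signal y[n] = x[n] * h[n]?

For linear convolution, the output length is:
len(y) = len(x) + len(h) - 1 = 9 + 7 - 1 = 15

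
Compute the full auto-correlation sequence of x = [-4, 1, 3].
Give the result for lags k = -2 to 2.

r_xx[k] = sum_m x[m]*x[m+k], indexed from 0, for k = -2 to 2:
  r_xx[-2] = x[2]*x[0] = -12
  r_xx[-1] = x[1]*x[0] + x[2]*x[1] = -1
  r_xx[0] = x[0]*x[0] + x[1]*x[1] + x[2]*x[2] = 26
  r_xx[1] = x[0]*x[1] + x[1]*x[2] = -1
  r_xx[2] = x[0]*x[2] = -12
r_xx = [-12, -1, 26, -1, -12]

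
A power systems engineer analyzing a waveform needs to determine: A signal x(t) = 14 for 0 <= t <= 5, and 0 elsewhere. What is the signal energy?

Energy = integral of |x(t)|^2 dt over the signal duration
= 14^2 * 5 = 196 * 5 = 980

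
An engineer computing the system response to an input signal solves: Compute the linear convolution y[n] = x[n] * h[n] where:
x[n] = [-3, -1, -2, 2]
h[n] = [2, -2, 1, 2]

y[n] = sum_k x[k]*h[n-k]. Output length = len(x) + len(h) - 1 = 4 + 4 - 1 = 7.
y[0] = -3*2 = -6
y[1] = -1*2 + -3*-2 = 4
y[2] = -2*2 + -1*-2 + -3*1 = -5
y[3] = 2*2 + -2*-2 + -1*1 + -3*2 = 1
y[4] = 2*-2 + -2*1 + -1*2 = -8
y[5] = 2*1 + -2*2 = -2
y[6] = 2*2 = 4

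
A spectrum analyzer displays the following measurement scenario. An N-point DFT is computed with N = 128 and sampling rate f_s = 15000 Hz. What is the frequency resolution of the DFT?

DFT frequency resolution = f_s / N
= 15000 / 128 = 1875/16 Hz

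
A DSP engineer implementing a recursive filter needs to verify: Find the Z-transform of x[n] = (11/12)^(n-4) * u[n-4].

Time-shifting property: if X(z) = Z{x[n]}, then Z{x[n-d]} = z^(-d) * X(z)
X(z) = z/(z - 11/12) for x[n] = (11/12)^n * u[n]
Z{x[n-4]} = z^(-4) * z/(z - 11/12) = z^(-3)/(z - 11/12)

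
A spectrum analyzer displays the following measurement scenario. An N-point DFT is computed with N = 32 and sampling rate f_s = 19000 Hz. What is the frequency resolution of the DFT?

DFT frequency resolution = f_s / N
= 19000 / 32 = 2375/4 Hz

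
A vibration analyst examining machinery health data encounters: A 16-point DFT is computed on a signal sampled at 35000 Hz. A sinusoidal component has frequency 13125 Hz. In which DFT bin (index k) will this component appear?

DFT frequency resolution = f_s/N = 35000/16 = 4375/2 Hz
Bin index k = f_signal / resolution = 13125 / 4375/2 = 6
The signal frequency 13125 Hz falls in DFT bin k = 6.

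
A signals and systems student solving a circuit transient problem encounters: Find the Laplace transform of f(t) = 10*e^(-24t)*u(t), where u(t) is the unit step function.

Standard Laplace transform pair:
e^(-at)*u(t) <-> 1/(s+a)
With a = 24: L{10*e^(-24t)*u(t)} = 10/(s+24), ROC: Re(s) > -24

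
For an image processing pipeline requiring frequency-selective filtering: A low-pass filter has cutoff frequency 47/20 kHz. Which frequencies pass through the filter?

A low-pass filter passes all frequencies below the cutoff frequency 47/20 kHz and attenuates higher frequencies.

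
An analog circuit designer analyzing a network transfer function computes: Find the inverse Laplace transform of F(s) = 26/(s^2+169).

Standard pair: w/(s^2+w^2) <-> sin(wt)*u(t)
Recognize w^2 = 169, so w = 13; numerator 26 = 2*13.
f(t) = 2*sin(13t)*u(t)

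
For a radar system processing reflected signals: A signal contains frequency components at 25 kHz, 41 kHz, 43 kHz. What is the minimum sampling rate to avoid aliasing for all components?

The highest frequency component is f_max = 43 kHz.
Nyquist rate = 2 * f_max = 2 * 43 kHz = 86 kHz.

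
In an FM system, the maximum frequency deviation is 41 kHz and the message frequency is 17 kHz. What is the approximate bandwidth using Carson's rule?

Carson's rule: BW = 2*(delta_f + f_m)
= 2*(41 + 17) kHz = 116 kHz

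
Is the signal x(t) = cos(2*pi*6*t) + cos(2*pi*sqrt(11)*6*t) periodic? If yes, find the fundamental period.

f1 = 6 Hz, f2 = 6*sqrt(11) Hz
Ratio f2/f1 = sqrt(11), which is irrational.
Since the frequency ratio is irrational, no common period exists.
The signal is not periodic.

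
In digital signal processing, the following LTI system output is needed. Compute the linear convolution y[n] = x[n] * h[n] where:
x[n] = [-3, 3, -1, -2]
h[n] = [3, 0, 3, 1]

y[n] = sum_k x[k]*h[n-k]. Output length = len(x) + len(h) - 1 = 4 + 4 - 1 = 7.
y[0] = -3*3 = -9
y[1] = 3*3 + -3*0 = 9
y[2] = -1*3 + 3*0 + -3*3 = -12
y[3] = -2*3 + -1*0 + 3*3 + -3*1 = 0
y[4] = -2*0 + -1*3 + 3*1 = 0
y[5] = -2*3 + -1*1 = -7
y[6] = -2*1 = -2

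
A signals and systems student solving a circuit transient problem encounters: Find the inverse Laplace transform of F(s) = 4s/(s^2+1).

Standard pair: s/(s^2+w^2) <-> cos(wt)*u(t)
With k=4, w=1: f(t) = 4*cos(t)*u(t)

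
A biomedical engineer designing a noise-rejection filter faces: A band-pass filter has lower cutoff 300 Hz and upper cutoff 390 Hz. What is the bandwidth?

Bandwidth = f_high - f_low
= 390 Hz - 300 Hz = 90 Hz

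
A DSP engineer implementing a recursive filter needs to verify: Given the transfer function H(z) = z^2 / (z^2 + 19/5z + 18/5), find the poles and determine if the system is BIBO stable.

Poles are roots of the denominator: z^2 + 19/5z + 18/5 = 0.
Quadratic formula: z = [-(19/5) +/- sqrt((19/5)^2 - 4*(18/5))] / 2
Discriminant = 361/25 - 72/5 = 1/25; sqrt = 1/5.
z = (-19/5 +/- 1/5) / 2 => z = -9/5 or z = -2.
|p1| = 9/5, |p2| = 2.
For BIBO stability, all poles must lie inside the unit circle (|p| < 1).
System is UNSTABLE since at least one |p| >= 1.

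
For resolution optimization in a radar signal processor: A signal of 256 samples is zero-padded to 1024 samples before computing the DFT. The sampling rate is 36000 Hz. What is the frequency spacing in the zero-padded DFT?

Original DFT: N = 256, resolution = f_s/N = 36000/256 = 1125/8 Hz
Zero-padded DFT: N = 1024, resolution = f_s/N = 36000/1024 = 1125/32 Hz
Zero-padding interpolates the spectrum (finer frequency grid)
but does NOT improve the true spectral resolution (ability to resolve close frequencies).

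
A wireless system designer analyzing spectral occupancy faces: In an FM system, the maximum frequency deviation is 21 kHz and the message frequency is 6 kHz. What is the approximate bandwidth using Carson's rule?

Carson's rule: BW = 2*(delta_f + f_m)
= 2*(21 + 6) kHz = 54 kHz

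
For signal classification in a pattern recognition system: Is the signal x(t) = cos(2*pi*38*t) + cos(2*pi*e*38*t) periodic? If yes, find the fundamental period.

f1 = 38 Hz, f2 = 38*e Hz
Ratio f2/f1 = e, which is irrational.
Since the frequency ratio is irrational, no common period exists.
The signal is not periodic.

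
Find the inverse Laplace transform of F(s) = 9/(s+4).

Standard pair: k/(s+a) <-> k*e^(-at)*u(t)
With k=9, a=4: f(t) = 9*e^(-4t)*u(t)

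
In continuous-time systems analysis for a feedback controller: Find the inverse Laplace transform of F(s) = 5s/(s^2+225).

Standard pair: s/(s^2+w^2) <-> cos(wt)*u(t)
With k=5, w=15: f(t) = 5*cos(15t)*u(t)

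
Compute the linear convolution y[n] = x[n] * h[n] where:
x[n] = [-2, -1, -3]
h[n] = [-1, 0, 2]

y[n] = sum_k x[k]*h[n-k]. Output length = len(x) + len(h) - 1 = 3 + 3 - 1 = 5.
y[0] = -2*-1 = 2
y[1] = -1*-1 + -2*0 = 1
y[2] = -3*-1 + -1*0 + -2*2 = -1
y[3] = -3*0 + -1*2 = -2
y[4] = -3*2 = -6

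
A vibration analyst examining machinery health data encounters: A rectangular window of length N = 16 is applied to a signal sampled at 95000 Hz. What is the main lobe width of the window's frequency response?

For a rectangular window of length N,
the main lobe width in frequency is 2*f_s/N.
= 2*95000/16 = 11875 Hz
This determines the minimum frequency separation for resolving two sinusoids.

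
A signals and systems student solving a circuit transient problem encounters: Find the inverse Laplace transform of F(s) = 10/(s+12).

Standard pair: k/(s+a) <-> k*e^(-at)*u(t)
With k=10, a=12: f(t) = 10*e^(-12t)*u(t)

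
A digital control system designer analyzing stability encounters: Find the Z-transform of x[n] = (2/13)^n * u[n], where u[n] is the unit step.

The Z-transform of a^n * u[n] is z/(z-a) for |z| > |a|.
Here a = 2/13, so X(z) = z/(z - (2/13)) = 13z/(13z - 2)
ROC: |z| > 2/13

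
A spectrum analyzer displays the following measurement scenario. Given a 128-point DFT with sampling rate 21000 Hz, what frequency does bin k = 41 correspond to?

The frequency of DFT bin k is: f_k = k * f_s / N
f_41 = 41 * 21000 / 128 = 107625/16 Hz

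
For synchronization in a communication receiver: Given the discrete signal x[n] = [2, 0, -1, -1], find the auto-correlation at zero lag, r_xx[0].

The auto-correlation at zero lag r_xx[0] equals the signal energy.
r_xx[0] = sum of x[n]^2 = 2^2 + 0^2 + (-1)^2 + (-1)^2
= 4 + 0 + 1 + 1 = 6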